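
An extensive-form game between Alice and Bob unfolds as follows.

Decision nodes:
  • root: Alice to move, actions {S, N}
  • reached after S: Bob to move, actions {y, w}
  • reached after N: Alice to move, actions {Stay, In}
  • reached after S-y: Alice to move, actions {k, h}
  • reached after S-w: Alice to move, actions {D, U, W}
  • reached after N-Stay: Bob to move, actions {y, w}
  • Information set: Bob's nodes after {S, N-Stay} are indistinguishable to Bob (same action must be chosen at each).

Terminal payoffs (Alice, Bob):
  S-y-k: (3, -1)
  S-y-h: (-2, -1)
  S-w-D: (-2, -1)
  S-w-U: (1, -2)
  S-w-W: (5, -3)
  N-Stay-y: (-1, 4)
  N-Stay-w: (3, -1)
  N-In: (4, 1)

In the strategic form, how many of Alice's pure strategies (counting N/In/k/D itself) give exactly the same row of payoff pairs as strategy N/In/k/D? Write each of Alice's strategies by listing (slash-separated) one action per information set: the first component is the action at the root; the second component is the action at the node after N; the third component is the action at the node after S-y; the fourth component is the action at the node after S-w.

Row for N/In/k/D (columns y, w): (4,1) (4,1).
Under N/In/k/D, Alice's choice at the node after S-y and at the node after S-w can never be reached regardless of what Bob does, so varying those choices leaves every outcome unchanged.
Holding the reachable choices fixed and varying the unreachable ones freely already gives 2 × 3 = 6 equivalent strategies.
No other strategy reproduces this row, so those 6 are the full class: N/In/k/D, N/In/k/U, N/In/k/W, N/In/h/D, N/In/h/U, N/In/h/W.

6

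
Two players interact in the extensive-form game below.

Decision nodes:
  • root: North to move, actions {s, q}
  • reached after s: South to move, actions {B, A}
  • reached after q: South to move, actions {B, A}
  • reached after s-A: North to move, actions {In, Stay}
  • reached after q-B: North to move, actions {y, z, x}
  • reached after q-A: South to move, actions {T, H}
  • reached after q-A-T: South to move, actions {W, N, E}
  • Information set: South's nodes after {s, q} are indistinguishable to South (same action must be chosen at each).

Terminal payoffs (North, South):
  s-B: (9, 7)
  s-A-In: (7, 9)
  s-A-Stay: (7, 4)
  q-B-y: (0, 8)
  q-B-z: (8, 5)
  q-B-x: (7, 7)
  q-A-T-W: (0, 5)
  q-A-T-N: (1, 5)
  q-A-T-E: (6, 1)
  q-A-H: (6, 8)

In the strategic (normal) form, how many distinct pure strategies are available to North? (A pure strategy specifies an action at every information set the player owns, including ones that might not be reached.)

12

North owns the root with actions {s, q} — two choices.
North owns the node after s-A with actions {In, Stay} — two choices.
North owns the node after q-B with actions {y, z, x} — three choices.
A pure strategy fixes one action at each information set independently, so the count is the product 2 × 2 × 3 = 12.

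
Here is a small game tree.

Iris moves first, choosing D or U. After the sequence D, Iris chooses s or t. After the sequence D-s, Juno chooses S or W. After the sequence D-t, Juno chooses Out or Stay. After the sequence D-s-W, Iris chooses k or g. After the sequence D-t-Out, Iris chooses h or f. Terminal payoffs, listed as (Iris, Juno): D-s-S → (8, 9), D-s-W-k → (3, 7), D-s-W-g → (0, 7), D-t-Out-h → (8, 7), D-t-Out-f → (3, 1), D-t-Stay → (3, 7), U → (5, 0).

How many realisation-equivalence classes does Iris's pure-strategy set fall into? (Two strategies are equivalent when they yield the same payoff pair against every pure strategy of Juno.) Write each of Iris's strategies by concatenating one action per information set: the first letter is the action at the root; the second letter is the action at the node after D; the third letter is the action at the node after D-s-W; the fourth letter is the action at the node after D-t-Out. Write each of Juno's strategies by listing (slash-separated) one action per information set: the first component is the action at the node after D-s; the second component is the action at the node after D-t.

Iris has 16 pure strategies: Dskh, Dskf, Dsgh, Dsgf, Dtkh, Dtkf, Dtgh, Dtgf, Uskh, Uskf, Usgh, Usgf, Utkh, Utkf, Utgh, Utgf. Columns: S/Out, S/Stay, W/Out, W/Stay.
{Dskh, Dskf} → row (8,9) (8,9) (3,7) (3,7)
{Dsgh, Dsgf} → row (8,9) (8,9) (0,7) (0,7)
{Dtkh, Dtgh} → row (8,7) (3,7) (8,7) (3,7)
{Dtkf, Dtgf} → row (3,1) (3,7) (3,1) (3,7)
{Uskh, Uskf, Usgh, Usgf, Utkh, Utkf, Utgh, Utgf} → row (5,0) (5,0) (5,0) (5,0)
That's 5 distinct rows out of 16 strategies.

5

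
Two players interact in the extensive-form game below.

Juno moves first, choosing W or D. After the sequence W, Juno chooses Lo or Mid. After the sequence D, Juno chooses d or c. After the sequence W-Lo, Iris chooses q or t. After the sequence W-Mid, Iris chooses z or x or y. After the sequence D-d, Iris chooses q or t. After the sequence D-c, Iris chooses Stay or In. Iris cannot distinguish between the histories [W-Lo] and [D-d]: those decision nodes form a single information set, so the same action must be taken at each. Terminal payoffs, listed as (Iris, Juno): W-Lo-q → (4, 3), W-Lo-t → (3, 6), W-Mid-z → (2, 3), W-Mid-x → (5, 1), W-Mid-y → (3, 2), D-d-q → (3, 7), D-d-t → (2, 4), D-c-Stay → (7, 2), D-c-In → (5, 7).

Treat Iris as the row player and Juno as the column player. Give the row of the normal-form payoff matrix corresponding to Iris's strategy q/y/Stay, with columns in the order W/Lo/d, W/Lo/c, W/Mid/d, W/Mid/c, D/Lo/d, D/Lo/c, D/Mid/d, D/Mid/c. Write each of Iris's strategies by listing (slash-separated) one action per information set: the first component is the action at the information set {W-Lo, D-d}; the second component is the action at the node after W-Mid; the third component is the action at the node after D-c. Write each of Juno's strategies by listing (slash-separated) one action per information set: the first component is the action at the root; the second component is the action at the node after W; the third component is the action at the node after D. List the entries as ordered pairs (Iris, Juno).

(4,3) (4,3) (3,2) (3,2) (3,7) (7,2) (3,7) (7,2)

vs W/Lo/d: Juno plays W → Juno plays Lo at [W] → Iris plays q at [W-Lo] → (4, 3)
vs W/Lo/c: Juno plays W → Juno plays Lo at [W] → Iris plays q at [W-Lo] → (4, 3)
vs W/Mid/d: Juno plays W → Juno plays Mid at [W] → Iris plays y at [W-Mid] → (3, 2)
vs W/Mid/c: Juno plays W → Juno plays Mid at [W] → Iris plays y at [W-Mid] → (3, 2)
vs D/Lo/d: Juno plays D → Juno plays d at [D] → Iris plays q at [D-d] → (3, 7)
vs D/Lo/c: Juno plays D → Juno plays c at [D] → Iris plays Stay at [D-c] → (7, 2)
vs D/Mid/d: Juno plays D → Juno plays d at [D] → Iris plays q at [D-d] → (3, 7)
vs D/Mid/c: Juno plays D → Juno plays c at [D] → Iris plays Stay at [D-c] → (7, 2)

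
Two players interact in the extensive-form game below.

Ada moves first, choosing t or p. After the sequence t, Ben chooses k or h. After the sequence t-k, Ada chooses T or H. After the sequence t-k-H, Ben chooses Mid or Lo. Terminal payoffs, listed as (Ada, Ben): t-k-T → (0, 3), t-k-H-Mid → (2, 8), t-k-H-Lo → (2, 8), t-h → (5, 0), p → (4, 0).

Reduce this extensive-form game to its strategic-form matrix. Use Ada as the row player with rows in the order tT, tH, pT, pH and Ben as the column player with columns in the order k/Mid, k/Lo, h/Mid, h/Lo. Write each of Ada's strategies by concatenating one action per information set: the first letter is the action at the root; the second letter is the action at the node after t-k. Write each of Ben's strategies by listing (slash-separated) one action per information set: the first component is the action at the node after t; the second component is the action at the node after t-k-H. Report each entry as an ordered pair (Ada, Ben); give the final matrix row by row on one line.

        k/Mid     k/Lo    h/Mid     h/Lo
  tT    (0,3)    (0,3)    (5,0)    (5,0)
  tH    (2,8)    (2,8)    (5,0)    (5,0)
  pT    (4,0)    (4,0)    (4,0)    (4,0)
  pH    (4,0)    (4,0)    (4,0)    (4,0)

tT: (0,3) (0,3) (5,0) (5,0) | tH: (2,8) (2,8) (5,0) (5,0) | pT: (4,0) (4,0) (4,0) (4,0) | pH: (4,0) (4,0) (4,0) (4,0)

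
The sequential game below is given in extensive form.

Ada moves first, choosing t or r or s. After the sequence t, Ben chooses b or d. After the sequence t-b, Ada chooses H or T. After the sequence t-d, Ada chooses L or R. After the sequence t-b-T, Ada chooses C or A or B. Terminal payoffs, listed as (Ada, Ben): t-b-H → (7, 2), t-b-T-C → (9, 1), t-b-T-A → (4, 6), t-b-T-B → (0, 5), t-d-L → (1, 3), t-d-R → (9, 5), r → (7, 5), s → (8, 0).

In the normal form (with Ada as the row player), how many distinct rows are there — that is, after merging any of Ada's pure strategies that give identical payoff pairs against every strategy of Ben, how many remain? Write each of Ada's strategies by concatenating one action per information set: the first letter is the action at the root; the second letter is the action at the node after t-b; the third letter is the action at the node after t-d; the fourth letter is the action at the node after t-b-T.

Ada has 36 pure strategies: tHLC, tHLA, tHLB, tHRC, tHRA, tHRB, tTLC, tTLA, tTLB, tTRC, tTRA, tTRB, rHLC, rHLA, rHLB, rHRC, rHRA, rHRB, rTLC, rTLA, rTLB, rTRC, rTRA, rTRB, sHLC, sHLA, sHLB, sHRC, sHRA, sHRB, sTLC, sTLA, sTLB, sTRC, sTRA, sTRB. Columns: b, d.
{tHLC, tHLA, tHLB} → row (7,2) (1,3)
{tHRC, tHRA, tHRB} → row (7,2) (9,5)
{tTLC} → row (9,1) (1,3)
{tTLA} → row (4,6) (1,3)
{tTLB} → row (0,5) (1,3)
{tTRC} → row (9,1) (9,5)
{tTRA} → row (4,6) (9,5)
{tTRB} → row (0,5) (9,5)
{rHLC, rHLA, rHLB, rHRC, rHRA, rHRB, rTLC, rTLA, rTLB, rTRC, rTRA, rTRB} → row (7,5) (7,5)
{sHLC, sHLA, sHLB, sHRC, sHRA, sHRB, sTLC, sTLA, sTLB, sTRC, sTRA, sTRB} → row (8,0) (8,0)
That's 10 distinct rows out of 36 strategies.

10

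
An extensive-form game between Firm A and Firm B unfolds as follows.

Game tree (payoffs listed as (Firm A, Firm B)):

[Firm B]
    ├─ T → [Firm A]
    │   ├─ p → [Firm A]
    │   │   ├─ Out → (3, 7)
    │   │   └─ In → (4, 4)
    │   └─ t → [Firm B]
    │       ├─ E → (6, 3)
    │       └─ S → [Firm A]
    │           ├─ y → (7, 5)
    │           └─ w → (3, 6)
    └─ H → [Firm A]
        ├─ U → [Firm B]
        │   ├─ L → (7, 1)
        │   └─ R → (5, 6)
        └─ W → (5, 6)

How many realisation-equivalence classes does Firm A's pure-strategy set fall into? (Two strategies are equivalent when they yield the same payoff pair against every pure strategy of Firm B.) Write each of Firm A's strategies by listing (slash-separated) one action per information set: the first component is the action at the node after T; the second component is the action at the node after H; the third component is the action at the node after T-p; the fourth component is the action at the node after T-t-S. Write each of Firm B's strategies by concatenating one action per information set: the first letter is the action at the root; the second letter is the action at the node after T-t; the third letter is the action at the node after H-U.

Firm A has 16 pure strategies: p/U/Out/y, p/U/Out/w, p/U/In/y, p/U/In/w, p/W/Out/y, p/W/Out/w, p/W/In/y, p/W/In/w, t/U/Out/y, t/U/Out/w, t/U/In/y, t/U/In/w, t/W/Out/y, t/W/Out/w, t/W/In/y, t/W/In/w. Columns: TEL, TER, TSL, TSR, HEL, HER, HSL, HSR.
{p/U/Out/y, p/U/Out/w} → row (3,7) (3,7) (3,7) (3,7) (7,1) (5,6) (7,1) (5,6)
{p/U/In/y, p/U/In/w} → row (4,4) (4,4) (4,4) (4,4) (7,1) (5,6) (7,1) (5,6)
{p/W/Out/y, p/W/Out/w} → row (3,7) (3,7) (3,7) (3,7) (5,6) (5,6) (5,6) (5,6)
{p/W/In/y, p/W/In/w} → row (4,4) (4,4) (4,4) (4,4) (5,6) (5,6) (5,6) (5,6)
{t/U/Out/y, t/U/In/y} → row (6,3) (6,3) (7,5) (7,5) (7,1) (5,6) (7,1) (5,6)
{t/U/Out/w, t/U/In/w} → row (6,3) (6,3) (3,6) (3,6) (7,1) (5,6) (7,1) (5,6)
{t/W/Out/y, t/W/In/y} → row (6,3) (6,3) (7,5) (7,5) (5,6) (5,6) (5,6) (5,6)
{t/W/Out/w, t/W/In/w} → row (6,3) (6,3) (3,6) (3,6) (5,6) (5,6) (5,6) (5,6)
That's 8 distinct rows out of 16 strategies.

8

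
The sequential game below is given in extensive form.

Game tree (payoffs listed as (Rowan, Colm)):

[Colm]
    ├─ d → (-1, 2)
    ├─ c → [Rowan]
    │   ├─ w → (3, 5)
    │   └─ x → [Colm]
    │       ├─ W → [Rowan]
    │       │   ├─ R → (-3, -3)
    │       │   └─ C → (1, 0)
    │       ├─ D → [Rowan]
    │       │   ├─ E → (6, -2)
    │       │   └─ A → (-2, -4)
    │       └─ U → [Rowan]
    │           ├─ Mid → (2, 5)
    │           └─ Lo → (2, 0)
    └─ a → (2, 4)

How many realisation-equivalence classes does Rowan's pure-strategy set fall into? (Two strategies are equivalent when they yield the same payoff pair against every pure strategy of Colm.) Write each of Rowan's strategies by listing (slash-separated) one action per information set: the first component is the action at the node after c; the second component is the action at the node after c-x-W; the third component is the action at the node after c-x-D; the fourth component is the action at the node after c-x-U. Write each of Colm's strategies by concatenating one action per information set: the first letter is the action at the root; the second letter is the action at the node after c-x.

9

Rowan has 16 pure strategies: w/R/E/Mid, w/R/E/Lo, w/R/A/Mid, w/R/A/Lo, w/C/E/Mid, w/C/E/Lo, w/C/A/Mid, w/C/A/Lo, x/R/E/Mid, x/R/E/Lo, x/R/A/Mid, x/R/A/Lo, x/C/E/Mid, x/C/E/Lo, x/C/A/Mid, x/C/A/Lo. Columns: dW, dD, dU, cW, cD, cU, aW, aD, aU.
{w/R/E/Mid, w/R/E/Lo, w/R/A/Mid, w/R/A/Lo, w/C/E/Mid, w/C/E/Lo, w/C/A/Mid, w/C/A/Lo} → row (-1,2) (-1,2) (-1,2) (3,5) (3,5) (3,5) (2,4) (2,4) (2,4)
{x/R/E/Mid} → row (-1,2) (-1,2) (-1,2) (-3,-3) (6,-2) (2,5) (2,4) (2,4) (2,4)
{x/R/E/Lo} → row (-1,2) (-1,2) (-1,2) (-3,-3) (6,-2) (2,0) (2,4) (2,4) (2,4)
{x/R/A/Mid} → row (-1,2) (-1,2) (-1,2) (-3,-3) (-2,-4) (2,5) (2,4) (2,4) (2,4)
{x/R/A/Lo} → row (-1,2) (-1,2) (-1,2) (-3,-3) (-2,-4) (2,0) (2,4) (2,4) (2,4)
{x/C/E/Mid} → row (-1,2) (-1,2) (-1,2) (1,0) (6,-2) (2,5) (2,4) (2,4) (2,4)
{x/C/E/Lo} → row (-1,2) (-1,2) (-1,2) (1,0) (6,-2) (2,0) (2,4) (2,4) (2,4)
{x/C/A/Mid} → row (-1,2) (-1,2) (-1,2) (1,0) (-2,-4) (2,5) (2,4) (2,4) (2,4)
{x/C/A/Lo} → row (-1,2) (-1,2) (-1,2) (1,0) (-2,-4) (2,0) (2,4) (2,4) (2,4)
That's 9 distinct rows out of 16 strategies.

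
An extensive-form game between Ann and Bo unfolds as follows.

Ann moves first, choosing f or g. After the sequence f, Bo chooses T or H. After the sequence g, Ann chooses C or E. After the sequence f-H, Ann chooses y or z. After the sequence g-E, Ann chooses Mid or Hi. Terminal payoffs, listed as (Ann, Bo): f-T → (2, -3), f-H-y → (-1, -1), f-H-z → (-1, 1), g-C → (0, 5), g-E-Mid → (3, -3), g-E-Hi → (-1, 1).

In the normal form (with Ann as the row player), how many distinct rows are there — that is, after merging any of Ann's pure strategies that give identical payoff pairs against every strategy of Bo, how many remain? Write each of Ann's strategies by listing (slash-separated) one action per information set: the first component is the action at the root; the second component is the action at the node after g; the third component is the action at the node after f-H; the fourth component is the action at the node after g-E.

5

Ann has 16 pure strategies: f/C/y/Mid, f/C/y/Hi, f/C/z/Mid, f/C/z/Hi, f/E/y/Mid, f/E/y/Hi, f/E/z/Mid, f/E/z/Hi, g/C/y/Mid, g/C/y/Hi, g/C/z/Mid, g/C/z/Hi, g/E/y/Mid, g/E/y/Hi, g/E/z/Mid, g/E/z/Hi. Columns: T, H.
{f/C/y/Mid, f/C/y/Hi, f/E/y/Mid, f/E/y/Hi} → row (2,-3) (-1,-1)
{f/C/z/Mid, f/C/z/Hi, f/E/z/Mid, f/E/z/Hi} → row (2,-3) (-1,1)
{g/C/y/Mid, g/C/y/Hi, g/C/z/Mid, g/C/z/Hi} → row (0,5) (0,5)
{g/E/y/Mid, g/E/z/Mid} → row (3,-3) (3,-3)
{g/E/y/Hi, g/E/z/Hi} → row (-1,1) (-1,1)
That's 5 distinct rows out of 16 strategies.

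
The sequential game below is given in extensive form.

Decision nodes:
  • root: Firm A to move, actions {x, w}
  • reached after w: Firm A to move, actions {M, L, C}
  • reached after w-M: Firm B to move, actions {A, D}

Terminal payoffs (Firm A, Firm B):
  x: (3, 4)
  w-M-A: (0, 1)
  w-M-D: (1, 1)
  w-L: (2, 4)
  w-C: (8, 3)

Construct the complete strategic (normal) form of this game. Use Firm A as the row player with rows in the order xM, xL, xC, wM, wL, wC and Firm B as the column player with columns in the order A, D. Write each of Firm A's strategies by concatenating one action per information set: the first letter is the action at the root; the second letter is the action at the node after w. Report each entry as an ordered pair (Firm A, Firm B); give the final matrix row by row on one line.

xM: (3,4) (3,4) | xL: (3,4) (3,4) | xC: (3,4) (3,4) | wM: (0,1) (1,1) | wL: (2,4) (2,4) | wC: (8,3) (8,3)

Row xM: A→(3,4), D→(3,4)
Row xL: A→(3,4), D→(3,4)
Row xC: A→(3,4), D→(3,4)
Row wM: A→(0,1), D→(1,1)
Row wL: A→(2,4), D→(2,4)
Row wC: A→(8,3), D→(8,3)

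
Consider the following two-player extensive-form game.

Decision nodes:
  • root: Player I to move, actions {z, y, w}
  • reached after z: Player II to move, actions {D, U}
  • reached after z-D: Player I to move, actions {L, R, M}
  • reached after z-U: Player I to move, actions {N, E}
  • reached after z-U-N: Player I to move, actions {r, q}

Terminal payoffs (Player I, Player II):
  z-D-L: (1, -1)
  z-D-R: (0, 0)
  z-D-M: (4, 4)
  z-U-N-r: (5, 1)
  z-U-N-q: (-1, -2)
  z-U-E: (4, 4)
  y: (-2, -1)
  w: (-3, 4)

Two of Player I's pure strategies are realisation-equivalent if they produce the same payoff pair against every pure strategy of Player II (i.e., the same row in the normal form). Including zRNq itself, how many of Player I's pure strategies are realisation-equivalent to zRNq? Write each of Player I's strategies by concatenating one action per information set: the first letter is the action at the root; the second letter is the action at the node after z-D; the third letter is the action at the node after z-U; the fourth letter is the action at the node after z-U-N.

Row for zRNq (columns D, U): (0,0) (-1,-2).
Every one of Player I's information sets is on the play path for some reply by Player II when Player I follows zRNq.
Changing the action at any of them therefore changes at least one column, so only zRNq itself gives this row.

1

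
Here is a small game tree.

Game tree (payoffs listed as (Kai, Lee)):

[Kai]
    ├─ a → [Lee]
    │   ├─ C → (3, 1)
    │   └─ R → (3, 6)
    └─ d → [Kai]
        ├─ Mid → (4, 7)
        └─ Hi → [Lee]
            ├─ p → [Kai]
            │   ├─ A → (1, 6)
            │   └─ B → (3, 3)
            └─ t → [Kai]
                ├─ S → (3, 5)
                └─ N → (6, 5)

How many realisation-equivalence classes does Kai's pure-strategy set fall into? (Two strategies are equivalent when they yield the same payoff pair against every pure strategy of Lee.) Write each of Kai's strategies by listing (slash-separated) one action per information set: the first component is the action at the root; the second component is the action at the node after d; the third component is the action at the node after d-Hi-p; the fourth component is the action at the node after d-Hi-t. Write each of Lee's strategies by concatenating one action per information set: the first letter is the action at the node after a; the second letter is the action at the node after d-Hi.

6

Kai has 16 pure strategies: a/Mid/A/S, a/Mid/A/N, a/Mid/B/S, a/Mid/B/N, a/Hi/A/S, a/Hi/A/N, a/Hi/B/S, a/Hi/B/N, d/Mid/A/S, d/Mid/A/N, d/Mid/B/S, d/Mid/B/N, d/Hi/A/S, d/Hi/A/N, d/Hi/B/S, d/Hi/B/N. Columns: Cp, Ct, Rp, Rt.
{a/Mid/A/S, a/Mid/A/N, a/Mid/B/S, a/Mid/B/N, a/Hi/A/S, a/Hi/A/N, a/Hi/B/S, a/Hi/B/N} → row (3,1) (3,1) (3,6) (3,6)
{d/Mid/A/S, d/Mid/A/N, d/Mid/B/S, d/Mid/B/N} → row (4,7) (4,7) (4,7) (4,7)
{d/Hi/A/S} → row (1,6) (3,5) (1,6) (3,5)
{d/Hi/A/N} → row (1,6) (6,5) (1,6) (6,5)
{d/Hi/B/S} → row (3,3) (3,5) (3,3) (3,5)
{d/Hi/B/N} → row (3,3) (6,5) (3,3) (6,5)
That's 6 distinct rows out of 16 strategies.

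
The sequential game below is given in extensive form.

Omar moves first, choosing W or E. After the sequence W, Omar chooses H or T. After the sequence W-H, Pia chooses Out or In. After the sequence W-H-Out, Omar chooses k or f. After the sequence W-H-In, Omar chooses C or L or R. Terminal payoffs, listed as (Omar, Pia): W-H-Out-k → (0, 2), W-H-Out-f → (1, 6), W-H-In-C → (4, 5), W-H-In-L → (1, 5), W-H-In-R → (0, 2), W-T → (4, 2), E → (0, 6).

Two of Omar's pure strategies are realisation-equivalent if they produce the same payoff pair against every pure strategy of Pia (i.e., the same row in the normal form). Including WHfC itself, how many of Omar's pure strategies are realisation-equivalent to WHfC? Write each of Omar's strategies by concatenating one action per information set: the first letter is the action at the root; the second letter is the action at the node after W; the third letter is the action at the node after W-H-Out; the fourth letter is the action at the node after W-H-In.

1

Row for WHfC (columns Out, In): (1,6) (4,5).
Every one of Omar's information sets is on the play path for some reply by Pia when Omar follows WHfC.
Changing the action at any of them therefore changes at least one column, so only WHfC itself gives this row.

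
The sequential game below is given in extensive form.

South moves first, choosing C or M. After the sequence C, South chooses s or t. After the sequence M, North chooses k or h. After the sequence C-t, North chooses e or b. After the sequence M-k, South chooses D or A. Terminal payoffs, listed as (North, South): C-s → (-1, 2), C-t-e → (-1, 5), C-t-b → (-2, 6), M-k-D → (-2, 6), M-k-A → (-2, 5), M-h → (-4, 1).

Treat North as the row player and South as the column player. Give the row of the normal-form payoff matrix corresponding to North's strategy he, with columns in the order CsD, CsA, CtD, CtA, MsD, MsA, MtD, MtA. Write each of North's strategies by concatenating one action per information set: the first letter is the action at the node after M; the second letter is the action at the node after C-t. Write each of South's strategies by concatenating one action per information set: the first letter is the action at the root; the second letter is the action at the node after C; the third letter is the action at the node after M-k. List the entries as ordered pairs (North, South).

vs CsD: South plays C → South plays s at [C] → (-1, 2)
vs CsA: South plays C → South plays s at [C] → (-1, 2)
vs CtD: South plays C → South plays t at [C] → North plays e at [C-t] → (-1, 5)
vs CtA: South plays C → South plays t at [C] → North plays e at [C-t] → (-1, 5)
vs MsD: South plays M → North plays h at [M] → (-4, 1)
vs MsA: South plays M → North plays h at [M] → (-4, 1)
vs MtD: South plays M → North plays h at [M] → (-4, 1)
vs MtA: South plays M → North plays h at [M] → (-4, 1)

(-1,2) (-1,2) (-1,5) (-1,5) (-4,1) (-4,1) (-4,1) (-4,1)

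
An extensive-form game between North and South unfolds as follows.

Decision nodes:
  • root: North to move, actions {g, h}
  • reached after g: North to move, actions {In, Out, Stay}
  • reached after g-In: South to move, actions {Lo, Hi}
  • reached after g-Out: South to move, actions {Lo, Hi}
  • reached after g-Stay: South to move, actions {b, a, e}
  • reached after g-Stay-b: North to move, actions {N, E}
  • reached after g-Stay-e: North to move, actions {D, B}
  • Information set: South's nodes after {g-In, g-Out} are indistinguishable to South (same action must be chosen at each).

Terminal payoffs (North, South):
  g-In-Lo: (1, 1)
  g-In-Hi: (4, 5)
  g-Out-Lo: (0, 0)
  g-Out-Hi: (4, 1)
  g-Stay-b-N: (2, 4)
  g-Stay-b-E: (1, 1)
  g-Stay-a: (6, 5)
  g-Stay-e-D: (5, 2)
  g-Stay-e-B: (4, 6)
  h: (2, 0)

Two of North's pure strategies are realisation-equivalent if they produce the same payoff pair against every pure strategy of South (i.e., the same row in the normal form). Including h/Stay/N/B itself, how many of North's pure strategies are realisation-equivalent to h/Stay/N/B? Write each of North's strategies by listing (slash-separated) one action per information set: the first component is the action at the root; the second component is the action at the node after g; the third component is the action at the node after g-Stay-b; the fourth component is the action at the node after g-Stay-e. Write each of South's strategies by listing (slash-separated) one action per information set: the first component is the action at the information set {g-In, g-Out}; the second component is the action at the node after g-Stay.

12

Row for h/Stay/N/B (columns Lo/b, Lo/a, Lo/e, Hi/b, Hi/a, Hi/e): (2,0) (2,0) (2,0) (2,0) (2,0) (2,0).
Under h/Stay/N/B, North's choice at the node after g and at the node after g-Stay-b and at the node after g-Stay-e can never be reached regardless of what South does, so varying those choices leaves every outcome unchanged.
Holding the reachable choices fixed and varying the unreachable ones freely already gives 3 × 2 × 2 = 12 equivalent strategies.
No other strategy reproduces this row, so those 12 are the full class: h/In/N/D, h/In/N/B, h/In/E/D, h/In/E/B, h/Out/N/D, h/Out/N/B, h/Out/E/D, h/Out/E/B, h/Stay/N/D, h/Stay/N/B, h/Stay/E/D, h/Stay/E/B.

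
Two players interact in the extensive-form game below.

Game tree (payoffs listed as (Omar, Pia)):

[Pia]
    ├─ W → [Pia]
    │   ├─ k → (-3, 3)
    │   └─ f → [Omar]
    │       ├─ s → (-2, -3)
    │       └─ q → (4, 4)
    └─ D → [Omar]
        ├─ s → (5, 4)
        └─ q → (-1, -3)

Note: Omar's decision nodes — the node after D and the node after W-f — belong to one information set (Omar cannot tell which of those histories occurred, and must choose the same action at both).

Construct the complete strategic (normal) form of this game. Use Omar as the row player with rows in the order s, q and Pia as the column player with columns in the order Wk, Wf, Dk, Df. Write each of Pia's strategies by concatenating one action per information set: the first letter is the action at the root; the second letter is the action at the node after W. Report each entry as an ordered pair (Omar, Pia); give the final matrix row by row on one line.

s: (-3,3) (-2,-3) (5,4) (5,4) | q: (-3,3) (4,4) (-1,-3) (-1,-3)

           Wk       Wf       Dk       Df
   s   (-3,3)  (-2,-3)    (5,4)    (5,4)
   q   (-3,3)    (4,4)  (-1,-3)  (-1,-3)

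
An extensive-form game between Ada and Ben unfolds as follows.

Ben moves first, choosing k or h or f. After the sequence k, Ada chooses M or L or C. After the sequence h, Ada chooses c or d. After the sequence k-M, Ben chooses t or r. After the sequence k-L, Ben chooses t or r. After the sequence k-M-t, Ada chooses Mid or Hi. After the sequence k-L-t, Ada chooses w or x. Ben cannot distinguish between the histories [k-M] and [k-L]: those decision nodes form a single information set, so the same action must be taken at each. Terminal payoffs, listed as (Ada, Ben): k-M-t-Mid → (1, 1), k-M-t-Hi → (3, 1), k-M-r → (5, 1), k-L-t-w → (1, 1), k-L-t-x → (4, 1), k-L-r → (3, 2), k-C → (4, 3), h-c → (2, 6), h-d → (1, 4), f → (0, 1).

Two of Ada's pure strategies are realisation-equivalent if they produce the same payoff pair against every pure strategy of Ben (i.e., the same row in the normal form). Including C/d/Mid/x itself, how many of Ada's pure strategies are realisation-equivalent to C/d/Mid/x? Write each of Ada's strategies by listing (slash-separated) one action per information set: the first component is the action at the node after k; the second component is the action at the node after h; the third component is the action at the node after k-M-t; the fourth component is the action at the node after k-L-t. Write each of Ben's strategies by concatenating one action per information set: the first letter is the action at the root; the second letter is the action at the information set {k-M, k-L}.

4

Row for C/d/Mid/x (columns kt, kr, ht, hr, ft, fr): (4,3) (4,3) (1,4) (1,4) (0,1) (0,1).
Under C/d/Mid/x, Ada's choice at the node after k-M-t and at the node after k-L-t can never be reached regardless of what Ben does, so varying those choices leaves every outcome unchanged.
Holding the reachable choices fixed and varying the unreachable ones freely already gives 2 × 2 = 4 equivalent strategies.
No other strategy reproduces this row, so those 4 are the full class: C/d/Mid/w, C/d/Mid/x, C/d/Hi/w, C/d/Hi/x.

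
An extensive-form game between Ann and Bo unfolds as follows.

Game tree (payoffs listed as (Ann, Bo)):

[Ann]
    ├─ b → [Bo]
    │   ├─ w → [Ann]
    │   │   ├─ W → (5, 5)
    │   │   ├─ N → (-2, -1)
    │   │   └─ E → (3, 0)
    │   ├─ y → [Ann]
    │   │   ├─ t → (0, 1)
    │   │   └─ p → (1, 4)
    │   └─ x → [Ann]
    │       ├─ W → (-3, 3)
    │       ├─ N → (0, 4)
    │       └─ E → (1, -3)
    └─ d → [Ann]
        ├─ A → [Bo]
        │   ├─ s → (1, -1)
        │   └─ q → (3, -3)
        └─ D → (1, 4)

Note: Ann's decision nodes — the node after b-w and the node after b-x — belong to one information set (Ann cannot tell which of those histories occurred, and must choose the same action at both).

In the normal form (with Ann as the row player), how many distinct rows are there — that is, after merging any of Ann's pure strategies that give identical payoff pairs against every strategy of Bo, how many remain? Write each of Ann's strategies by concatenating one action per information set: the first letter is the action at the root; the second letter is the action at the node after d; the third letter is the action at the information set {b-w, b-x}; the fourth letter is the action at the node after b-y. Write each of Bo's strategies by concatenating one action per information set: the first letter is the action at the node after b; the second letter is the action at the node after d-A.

Ann has 24 pure strategies: bAWt, bAWp, bANt, bANp, bAEt, bAEp, bDWt, bDWp, bDNt, bDNp, bDEt, bDEp, dAWt, dAWp, dANt, dANp, dAEt, dAEp, dDWt, dDWp, dDNt, dDNp, dDEt, dDEp. Columns: ws, wq, ys, yq, xs, xq.
{bAWt, bDWt} → row (5,5) (5,5) (0,1) (0,1) (-3,3) (-3,3)
{bAWp, bDWp} → row (5,5) (5,5) (1,4) (1,4) (-3,3) (-3,3)
{bANt, bDNt} → row (-2,-1) (-2,-1) (0,1) (0,1) (0,4) (0,4)
{bANp, bDNp} → row (-2,-1) (-2,-1) (1,4) (1,4) (0,4) (0,4)
{bAEt, bDEt} → row (3,0) (3,0) (0,1) (0,1) (1,-3) (1,-3)
{bAEp, bDEp} → row (3,0) (3,0) (1,4) (1,4) (1,-3) (1,-3)
{dAWt, dAWp, dANt, dANp, dAEt, dAEp} → row (1,-1) (3,-3) (1,-1) (3,-3) (1,-1) (3,-3)
{dDWt, dDWp, dDNt, dDNp, dDEt, dDEp} → row (1,4) (1,4) (1,4) (1,4) (1,4) (1,4)
That's 8 distinct rows out of 24 strategies.

8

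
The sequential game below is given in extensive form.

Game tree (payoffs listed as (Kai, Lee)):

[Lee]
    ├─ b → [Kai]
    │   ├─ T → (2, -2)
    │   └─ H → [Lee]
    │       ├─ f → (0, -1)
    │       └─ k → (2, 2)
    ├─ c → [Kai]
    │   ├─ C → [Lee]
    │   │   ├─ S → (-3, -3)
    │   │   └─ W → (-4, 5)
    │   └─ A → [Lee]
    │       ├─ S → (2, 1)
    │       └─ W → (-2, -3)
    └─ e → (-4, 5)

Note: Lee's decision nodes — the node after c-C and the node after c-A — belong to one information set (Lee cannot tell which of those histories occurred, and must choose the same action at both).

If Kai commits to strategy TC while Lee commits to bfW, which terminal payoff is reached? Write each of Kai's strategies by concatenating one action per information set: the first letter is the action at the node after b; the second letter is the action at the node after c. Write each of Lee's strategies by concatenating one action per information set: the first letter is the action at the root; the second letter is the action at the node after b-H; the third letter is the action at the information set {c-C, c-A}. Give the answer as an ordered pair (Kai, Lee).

(2, -2)

Trace the play path from the root:
  Lee plays b
  Kai plays T at [b]
→ terminal payoff (2, -2).
(Kai's choice at the node after c is never reached on this path, so it doesn't affect the outcome.)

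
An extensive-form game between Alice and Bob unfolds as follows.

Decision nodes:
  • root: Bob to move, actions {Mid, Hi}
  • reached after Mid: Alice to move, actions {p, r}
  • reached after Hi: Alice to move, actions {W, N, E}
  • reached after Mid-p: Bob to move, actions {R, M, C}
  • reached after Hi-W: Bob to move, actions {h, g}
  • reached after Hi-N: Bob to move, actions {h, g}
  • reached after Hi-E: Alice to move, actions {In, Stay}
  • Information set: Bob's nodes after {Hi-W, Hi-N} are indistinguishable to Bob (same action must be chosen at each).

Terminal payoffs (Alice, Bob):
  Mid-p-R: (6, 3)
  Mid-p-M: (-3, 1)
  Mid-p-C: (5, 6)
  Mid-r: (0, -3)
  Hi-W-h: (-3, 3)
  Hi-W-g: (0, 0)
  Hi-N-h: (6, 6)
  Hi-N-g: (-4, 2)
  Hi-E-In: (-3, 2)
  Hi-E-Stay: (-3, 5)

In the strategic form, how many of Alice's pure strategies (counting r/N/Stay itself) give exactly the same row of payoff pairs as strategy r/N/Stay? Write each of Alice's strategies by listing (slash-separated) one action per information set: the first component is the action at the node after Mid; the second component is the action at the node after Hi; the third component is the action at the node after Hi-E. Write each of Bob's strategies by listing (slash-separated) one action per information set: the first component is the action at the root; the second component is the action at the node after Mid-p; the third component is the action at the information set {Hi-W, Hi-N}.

Row for r/N/Stay (columns Mid/R/h, Mid/R/g, Mid/M/h, Mid/M/g, Mid/C/h, Mid/C/g, Hi/R/h, Hi/R/g, Hi/M/h, Hi/M/g, Hi/C/h, Hi/C/g): (0,-3) (0,-3) (0,-3) (0,-3) (0,-3) (0,-3) (6,6) (-4,2) (6,6) (-4,2) (6,6) (-4,2).
Under r/N/Stay, Alice's choice at the node after Hi-E can never be reached regardless of what Bob does, so varying those choices leaves every outcome unchanged.
Holding the reachable choices fixed and varying the unreachable one freely already gives 2 equivalent strategies.
No other strategy reproduces this row, so those 2 are the full class: r/N/In, r/N/Stay.

2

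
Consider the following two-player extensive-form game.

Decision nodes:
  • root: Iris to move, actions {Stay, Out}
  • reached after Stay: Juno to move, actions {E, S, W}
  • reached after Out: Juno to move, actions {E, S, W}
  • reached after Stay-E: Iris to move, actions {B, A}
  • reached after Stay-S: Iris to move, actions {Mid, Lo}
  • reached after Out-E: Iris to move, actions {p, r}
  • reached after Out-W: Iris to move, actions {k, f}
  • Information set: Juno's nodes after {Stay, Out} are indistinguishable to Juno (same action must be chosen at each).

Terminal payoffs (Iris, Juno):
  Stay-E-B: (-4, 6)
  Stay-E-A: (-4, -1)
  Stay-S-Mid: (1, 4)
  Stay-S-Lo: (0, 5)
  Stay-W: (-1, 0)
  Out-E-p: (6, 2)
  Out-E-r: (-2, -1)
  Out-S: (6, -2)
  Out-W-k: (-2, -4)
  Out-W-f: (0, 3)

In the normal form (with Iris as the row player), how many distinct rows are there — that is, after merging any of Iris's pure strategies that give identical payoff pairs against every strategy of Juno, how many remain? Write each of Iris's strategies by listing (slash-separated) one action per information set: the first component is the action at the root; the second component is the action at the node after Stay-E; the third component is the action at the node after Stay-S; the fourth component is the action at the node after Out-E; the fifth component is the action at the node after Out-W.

8

Iris has 32 pure strategies: Stay/B/Mid/p/k, Stay/B/Mid/p/f, Stay/B/Mid/r/k, Stay/B/Mid/r/f, Stay/B/Lo/p/k, Stay/B/Lo/p/f, Stay/B/Lo/r/k, Stay/B/Lo/r/f, Stay/A/Mid/p/k, Stay/A/Mid/p/f, Stay/A/Mid/r/k, Stay/A/Mid/r/f, Stay/A/Lo/p/k, Stay/A/Lo/p/f, Stay/A/Lo/r/k, Stay/A/Lo/r/f, Out/B/Mid/p/k, Out/B/Mid/p/f, Out/B/Mid/r/k, Out/B/Mid/r/f, Out/B/Lo/p/k, Out/B/Lo/p/f, Out/B/Lo/r/k, Out/B/Lo/r/f, Out/A/Mid/p/k, Out/A/Mid/p/f, Out/A/Mid/r/k, Out/A/Mid/r/f, Out/A/Lo/p/k, Out/A/Lo/p/f, Out/A/Lo/r/k, Out/A/Lo/r/f. Columns: E, S, W.
{Stay/B/Mid/p/k, Stay/B/Mid/p/f, Stay/B/Mid/r/k, Stay/B/Mid/r/f} → row (-4,6) (1,4) (-1,0)
{Stay/B/Lo/p/k, Stay/B/Lo/p/f, Stay/B/Lo/r/k, Stay/B/Lo/r/f} → row (-4,6) (0,5) (-1,0)
{Stay/A/Mid/p/k, Stay/A/Mid/p/f, Stay/A/Mid/r/k, Stay/A/Mid/r/f} → row (-4,-1) (1,4) (-1,0)
{Stay/A/Lo/p/k, Stay/A/Lo/p/f, Stay/A/Lo/r/k, Stay/A/Lo/r/f} → row (-4,-1) (0,5) (-1,0)
{Out/B/Mid/p/k, Out/B/Lo/p/k, Out/A/Mid/p/k, Out/A/Lo/p/k} → row (6,2) (6,-2) (-2,-4)
{Out/B/Mid/p/f, Out/B/Lo/p/f, Out/A/Mid/p/f, Out/A/Lo/p/f} → row (6,2) (6,-2) (0,3)
{Out/B/Mid/r/k, Out/B/Lo/r/k, Out/A/Mid/r/k, Out/A/Lo/r/k} → row (-2,-1) (6,-2) (-2,-4)
{Out/B/Mid/r/f, Out/B/Lo/r/f, Out/A/Mid/r/f, Out/A/Lo/r/f} → row (-2,-1) (6,-2) (0,3)
That's 8 distinct rows out of 32 strategies.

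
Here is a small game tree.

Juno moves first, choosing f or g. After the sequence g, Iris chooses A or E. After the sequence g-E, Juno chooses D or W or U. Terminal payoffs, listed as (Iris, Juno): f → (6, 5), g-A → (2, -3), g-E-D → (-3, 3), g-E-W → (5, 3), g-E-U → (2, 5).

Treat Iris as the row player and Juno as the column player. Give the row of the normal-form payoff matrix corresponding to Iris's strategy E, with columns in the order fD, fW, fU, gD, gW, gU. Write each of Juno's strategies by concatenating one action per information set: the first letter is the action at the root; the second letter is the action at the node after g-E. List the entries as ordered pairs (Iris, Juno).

vs fD: Juno plays f → (6, 5)
vs fW: Juno plays f → (6, 5)
vs fU: Juno plays f → (6, 5)
vs gD: Juno plays g → Iris plays E at [g] → Juno plays D at [g-E] → (-3, 3)
vs gW: Juno plays g → Iris plays E at [g] → Juno plays W at [g-E] → (5, 3)
vs gU: Juno plays g → Iris plays E at [g] → Juno plays U at [g-E] → (2, 5)

(6,5) (6,5) (6,5) (-3,3) (5,3) (2,5)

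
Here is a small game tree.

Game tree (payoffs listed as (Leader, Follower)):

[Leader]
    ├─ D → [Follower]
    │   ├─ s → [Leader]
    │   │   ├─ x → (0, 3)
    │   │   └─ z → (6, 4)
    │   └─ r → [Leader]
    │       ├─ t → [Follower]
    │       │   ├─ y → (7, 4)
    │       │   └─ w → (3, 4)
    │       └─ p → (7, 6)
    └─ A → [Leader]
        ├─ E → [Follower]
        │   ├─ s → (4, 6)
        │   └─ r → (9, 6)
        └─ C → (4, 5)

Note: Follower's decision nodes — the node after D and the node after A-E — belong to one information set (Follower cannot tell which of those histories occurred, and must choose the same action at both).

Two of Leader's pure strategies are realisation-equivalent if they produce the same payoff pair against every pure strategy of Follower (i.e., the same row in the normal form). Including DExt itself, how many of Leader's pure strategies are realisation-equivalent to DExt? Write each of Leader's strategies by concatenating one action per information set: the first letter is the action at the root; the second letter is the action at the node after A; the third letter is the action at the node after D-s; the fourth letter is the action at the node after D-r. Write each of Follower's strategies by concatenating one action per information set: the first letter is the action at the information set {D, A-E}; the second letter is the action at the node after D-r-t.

2

Row for DExt (columns sy, sw, ry, rw): (0,3) (0,3) (7,4) (3,4).
Under DExt, Leader's choice at the node after A can never be reached regardless of what Follower does, so varying those choices leaves every outcome unchanged.
Holding the reachable choices fixed and varying the unreachable one freely already gives 2 equivalent strategies.
No other strategy reproduces this row, so those 2 are the full class: DExt, DCxt.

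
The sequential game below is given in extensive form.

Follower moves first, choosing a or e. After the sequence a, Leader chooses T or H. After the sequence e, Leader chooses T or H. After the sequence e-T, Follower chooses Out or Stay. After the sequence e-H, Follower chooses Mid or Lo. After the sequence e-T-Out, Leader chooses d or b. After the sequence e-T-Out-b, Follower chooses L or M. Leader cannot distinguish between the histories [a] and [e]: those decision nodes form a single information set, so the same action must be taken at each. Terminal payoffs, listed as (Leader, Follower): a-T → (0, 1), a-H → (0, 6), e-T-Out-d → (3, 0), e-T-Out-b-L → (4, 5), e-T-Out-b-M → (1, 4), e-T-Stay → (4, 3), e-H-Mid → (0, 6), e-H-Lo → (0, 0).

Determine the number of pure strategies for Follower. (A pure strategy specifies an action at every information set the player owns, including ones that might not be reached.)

16

Follower owns the root with actions {a, e} — two choices.
Follower owns the node after e-T with actions {Out, Stay} — two choices.
Follower owns the node after e-H with actions {Mid, Lo} — two choices.
Follower owns the node after e-T-Out-b with actions {L, M} — two choices.
A pure strategy fixes one action at each information set independently, so the count is the product 2 × 2 × 2 × 2 = 16.
(For reference, Leader has 4 pure strategies, giving a 16×4 normal-form matrix.)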